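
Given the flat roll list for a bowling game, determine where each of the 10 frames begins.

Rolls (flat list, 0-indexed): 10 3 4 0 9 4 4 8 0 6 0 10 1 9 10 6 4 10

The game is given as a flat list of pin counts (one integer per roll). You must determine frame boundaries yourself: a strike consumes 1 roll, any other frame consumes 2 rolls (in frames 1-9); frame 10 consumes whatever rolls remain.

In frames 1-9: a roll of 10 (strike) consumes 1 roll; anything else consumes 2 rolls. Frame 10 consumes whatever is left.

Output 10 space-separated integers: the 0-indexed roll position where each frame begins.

Answer: 0 1 3 5 7 9 11 12 14 15

Derivation:
Frame 1 starts at roll index 0: roll=10 (strike), consumes 1 roll
Frame 2 starts at roll index 1: rolls=3,4 (sum=7), consumes 2 rolls
Frame 3 starts at roll index 3: rolls=0,9 (sum=9), consumes 2 rolls
Frame 4 starts at roll index 5: rolls=4,4 (sum=8), consumes 2 rolls
Frame 5 starts at roll index 7: rolls=8,0 (sum=8), consumes 2 rolls
Frame 6 starts at roll index 9: rolls=6,0 (sum=6), consumes 2 rolls
Frame 7 starts at roll index 11: roll=10 (strike), consumes 1 roll
Frame 8 starts at roll index 12: rolls=1,9 (sum=10), consumes 2 rolls
Frame 9 starts at roll index 14: roll=10 (strike), consumes 1 roll
Frame 10 starts at roll index 15: 3 remaining rolls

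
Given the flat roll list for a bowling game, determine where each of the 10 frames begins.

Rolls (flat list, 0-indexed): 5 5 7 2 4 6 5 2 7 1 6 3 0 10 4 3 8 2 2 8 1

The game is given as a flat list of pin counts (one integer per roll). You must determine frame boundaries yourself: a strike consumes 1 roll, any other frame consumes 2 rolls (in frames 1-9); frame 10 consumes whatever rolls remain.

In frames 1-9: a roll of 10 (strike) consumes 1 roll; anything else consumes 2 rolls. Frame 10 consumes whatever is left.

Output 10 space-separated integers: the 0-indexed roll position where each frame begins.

Answer: 0 2 4 6 8 10 12 14 16 18

Derivation:
Frame 1 starts at roll index 0: rolls=5,5 (sum=10), consumes 2 rolls
Frame 2 starts at roll index 2: rolls=7,2 (sum=9), consumes 2 rolls
Frame 3 starts at roll index 4: rolls=4,6 (sum=10), consumes 2 rolls
Frame 4 starts at roll index 6: rolls=5,2 (sum=7), consumes 2 rolls
Frame 5 starts at roll index 8: rolls=7,1 (sum=8), consumes 2 rolls
Frame 6 starts at roll index 10: rolls=6,3 (sum=9), consumes 2 rolls
Frame 7 starts at roll index 12: rolls=0,10 (sum=10), consumes 2 rolls
Frame 8 starts at roll index 14: rolls=4,3 (sum=7), consumes 2 rolls
Frame 9 starts at roll index 16: rolls=8,2 (sum=10), consumes 2 rolls
Frame 10 starts at roll index 18: 3 remaining rolls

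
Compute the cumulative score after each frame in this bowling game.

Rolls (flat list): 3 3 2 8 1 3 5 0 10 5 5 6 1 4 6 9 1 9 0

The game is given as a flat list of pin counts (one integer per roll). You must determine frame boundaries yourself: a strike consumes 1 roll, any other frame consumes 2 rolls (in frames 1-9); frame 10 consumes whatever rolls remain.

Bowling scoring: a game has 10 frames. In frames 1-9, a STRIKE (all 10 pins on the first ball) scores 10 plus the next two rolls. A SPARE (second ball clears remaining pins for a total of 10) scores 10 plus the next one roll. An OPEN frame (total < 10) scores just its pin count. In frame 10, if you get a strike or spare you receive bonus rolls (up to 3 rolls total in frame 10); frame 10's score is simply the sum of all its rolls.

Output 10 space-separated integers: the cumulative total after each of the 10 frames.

Frame 1: OPEN (3+3=6). Cumulative: 6
Frame 2: SPARE (2+8=10). 10 + next roll (1) = 11. Cumulative: 17
Frame 3: OPEN (1+3=4). Cumulative: 21
Frame 4: OPEN (5+0=5). Cumulative: 26
Frame 5: STRIKE. 10 + next two rolls (5+5) = 20. Cumulative: 46
Frame 6: SPARE (5+5=10). 10 + next roll (6) = 16. Cumulative: 62
Frame 7: OPEN (6+1=7). Cumulative: 69
Frame 8: SPARE (4+6=10). 10 + next roll (9) = 19. Cumulative: 88
Frame 9: SPARE (9+1=10). 10 + next roll (9) = 19. Cumulative: 107
Frame 10: OPEN. Sum of all frame-10 rolls (9+0) = 9. Cumulative: 116

Answer: 6 17 21 26 46 62 69 88 107 116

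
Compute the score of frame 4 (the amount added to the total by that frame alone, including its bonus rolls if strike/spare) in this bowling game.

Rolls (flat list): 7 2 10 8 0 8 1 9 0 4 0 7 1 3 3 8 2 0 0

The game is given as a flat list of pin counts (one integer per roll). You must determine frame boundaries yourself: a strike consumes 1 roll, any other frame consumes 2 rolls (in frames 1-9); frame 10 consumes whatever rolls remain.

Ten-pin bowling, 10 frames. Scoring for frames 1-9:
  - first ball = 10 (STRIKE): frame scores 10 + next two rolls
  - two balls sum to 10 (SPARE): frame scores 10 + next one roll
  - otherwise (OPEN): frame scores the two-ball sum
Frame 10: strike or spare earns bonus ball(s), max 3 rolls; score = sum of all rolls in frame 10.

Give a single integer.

Answer: 9

Derivation:
Frame 1: OPEN (7+2=9). Cumulative: 9
Frame 2: STRIKE. 10 + next two rolls (8+0) = 18. Cumulative: 27
Frame 3: OPEN (8+0=8). Cumulative: 35
Frame 4: OPEN (8+1=9). Cumulative: 44
Frame 5: OPEN (9+0=9). Cumulative: 53
Frame 6: OPEN (4+0=4). Cumulative: 57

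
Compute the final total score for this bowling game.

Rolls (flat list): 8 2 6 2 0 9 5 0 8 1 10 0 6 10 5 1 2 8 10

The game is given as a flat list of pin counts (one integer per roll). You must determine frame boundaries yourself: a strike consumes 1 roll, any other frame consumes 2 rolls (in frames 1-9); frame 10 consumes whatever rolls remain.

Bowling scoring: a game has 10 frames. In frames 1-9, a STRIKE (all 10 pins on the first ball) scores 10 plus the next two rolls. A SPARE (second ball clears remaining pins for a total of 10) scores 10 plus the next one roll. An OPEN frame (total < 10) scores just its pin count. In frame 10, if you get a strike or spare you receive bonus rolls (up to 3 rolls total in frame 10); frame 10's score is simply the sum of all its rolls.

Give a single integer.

Frame 1: SPARE (8+2=10). 10 + next roll (6) = 16. Cumulative: 16
Frame 2: OPEN (6+2=8). Cumulative: 24
Frame 3: OPEN (0+9=9). Cumulative: 33
Frame 4: OPEN (5+0=5). Cumulative: 38
Frame 5: OPEN (8+1=9). Cumulative: 47
Frame 6: STRIKE. 10 + next two rolls (0+6) = 16. Cumulative: 63
Frame 7: OPEN (0+6=6). Cumulative: 69
Frame 8: STRIKE. 10 + next two rolls (5+1) = 16. Cumulative: 85
Frame 9: OPEN (5+1=6). Cumulative: 91
Frame 10: SPARE. Sum of all frame-10 rolls (2+8+10) = 20. Cumulative: 111

Answer: 111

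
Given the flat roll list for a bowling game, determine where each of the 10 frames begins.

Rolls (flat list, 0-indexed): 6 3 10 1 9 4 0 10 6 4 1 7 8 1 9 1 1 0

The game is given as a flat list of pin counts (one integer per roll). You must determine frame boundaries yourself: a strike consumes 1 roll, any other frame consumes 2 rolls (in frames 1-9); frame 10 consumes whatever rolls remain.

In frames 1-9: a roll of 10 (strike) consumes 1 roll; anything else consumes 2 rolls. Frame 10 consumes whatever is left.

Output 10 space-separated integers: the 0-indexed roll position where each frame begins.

Answer: 0 2 3 5 7 8 10 12 14 16

Derivation:
Frame 1 starts at roll index 0: rolls=6,3 (sum=9), consumes 2 rolls
Frame 2 starts at roll index 2: roll=10 (strike), consumes 1 roll
Frame 3 starts at roll index 3: rolls=1,9 (sum=10), consumes 2 rolls
Frame 4 starts at roll index 5: rolls=4,0 (sum=4), consumes 2 rolls
Frame 5 starts at roll index 7: roll=10 (strike), consumes 1 roll
Frame 6 starts at roll index 8: rolls=6,4 (sum=10), consumes 2 rolls
Frame 7 starts at roll index 10: rolls=1,7 (sum=8), consumes 2 rolls
Frame 8 starts at roll index 12: rolls=8,1 (sum=9), consumes 2 rolls
Frame 9 starts at roll index 14: rolls=9,1 (sum=10), consumes 2 rolls
Frame 10 starts at roll index 16: 2 remaining rolls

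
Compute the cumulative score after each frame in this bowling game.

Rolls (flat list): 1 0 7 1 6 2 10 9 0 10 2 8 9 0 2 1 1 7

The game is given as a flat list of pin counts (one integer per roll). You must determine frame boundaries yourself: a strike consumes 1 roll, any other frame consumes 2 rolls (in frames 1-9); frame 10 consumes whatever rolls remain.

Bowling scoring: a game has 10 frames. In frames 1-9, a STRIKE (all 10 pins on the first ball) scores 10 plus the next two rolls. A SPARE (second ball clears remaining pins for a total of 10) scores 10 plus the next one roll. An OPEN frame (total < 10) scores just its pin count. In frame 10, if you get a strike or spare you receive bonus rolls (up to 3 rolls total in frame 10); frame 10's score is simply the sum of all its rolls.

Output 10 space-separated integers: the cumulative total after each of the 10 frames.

Answer: 1 9 17 36 45 65 84 93 96 104

Derivation:
Frame 1: OPEN (1+0=1). Cumulative: 1
Frame 2: OPEN (7+1=8). Cumulative: 9
Frame 3: OPEN (6+2=8). Cumulative: 17
Frame 4: STRIKE. 10 + next two rolls (9+0) = 19. Cumulative: 36
Frame 5: OPEN (9+0=9). Cumulative: 45
Frame 6: STRIKE. 10 + next two rolls (2+8) = 20. Cumulative: 65
Frame 7: SPARE (2+8=10). 10 + next roll (9) = 19. Cumulative: 84
Frame 8: OPEN (9+0=9). Cumulative: 93
Frame 9: OPEN (2+1=3). Cumulative: 96
Frame 10: OPEN. Sum of all frame-10 rolls (1+7) = 8. Cumulative: 104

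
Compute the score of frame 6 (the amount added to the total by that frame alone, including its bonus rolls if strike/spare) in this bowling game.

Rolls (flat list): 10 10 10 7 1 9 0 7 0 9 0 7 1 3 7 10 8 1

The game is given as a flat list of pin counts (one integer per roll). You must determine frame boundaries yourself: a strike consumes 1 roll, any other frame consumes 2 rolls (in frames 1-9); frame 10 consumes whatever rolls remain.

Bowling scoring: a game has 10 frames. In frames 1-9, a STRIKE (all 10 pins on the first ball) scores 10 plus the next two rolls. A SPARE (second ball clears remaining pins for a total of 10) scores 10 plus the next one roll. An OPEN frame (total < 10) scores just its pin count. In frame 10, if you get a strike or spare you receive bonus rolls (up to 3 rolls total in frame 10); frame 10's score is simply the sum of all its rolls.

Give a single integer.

Answer: 7

Derivation:
Frame 1: STRIKE. 10 + next two rolls (10+10) = 30. Cumulative: 30
Frame 2: STRIKE. 10 + next two rolls (10+7) = 27. Cumulative: 57
Frame 3: STRIKE. 10 + next two rolls (7+1) = 18. Cumulative: 75
Frame 4: OPEN (7+1=8). Cumulative: 83
Frame 5: OPEN (9+0=9). Cumulative: 92
Frame 6: OPEN (7+0=7). Cumulative: 99
Frame 7: OPEN (9+0=9). Cumulative: 108
Frame 8: OPEN (7+1=8). Cumulative: 116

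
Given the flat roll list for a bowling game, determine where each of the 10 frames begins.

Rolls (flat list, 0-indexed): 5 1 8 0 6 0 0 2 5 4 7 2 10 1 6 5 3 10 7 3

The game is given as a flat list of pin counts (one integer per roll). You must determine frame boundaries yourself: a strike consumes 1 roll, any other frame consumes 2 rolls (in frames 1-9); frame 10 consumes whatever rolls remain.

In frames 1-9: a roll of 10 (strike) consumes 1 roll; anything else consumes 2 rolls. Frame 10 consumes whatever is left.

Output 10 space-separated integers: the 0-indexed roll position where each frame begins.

Frame 1 starts at roll index 0: rolls=5,1 (sum=6), consumes 2 rolls
Frame 2 starts at roll index 2: rolls=8,0 (sum=8), consumes 2 rolls
Frame 3 starts at roll index 4: rolls=6,0 (sum=6), consumes 2 rolls
Frame 4 starts at roll index 6: rolls=0,2 (sum=2), consumes 2 rolls
Frame 5 starts at roll index 8: rolls=5,4 (sum=9), consumes 2 rolls
Frame 6 starts at roll index 10: rolls=7,2 (sum=9), consumes 2 rolls
Frame 7 starts at roll index 12: roll=10 (strike), consumes 1 roll
Frame 8 starts at roll index 13: rolls=1,6 (sum=7), consumes 2 rolls
Frame 9 starts at roll index 15: rolls=5,3 (sum=8), consumes 2 rolls
Frame 10 starts at roll index 17: 3 remaining rolls

Answer: 0 2 4 6 8 10 12 13 15 17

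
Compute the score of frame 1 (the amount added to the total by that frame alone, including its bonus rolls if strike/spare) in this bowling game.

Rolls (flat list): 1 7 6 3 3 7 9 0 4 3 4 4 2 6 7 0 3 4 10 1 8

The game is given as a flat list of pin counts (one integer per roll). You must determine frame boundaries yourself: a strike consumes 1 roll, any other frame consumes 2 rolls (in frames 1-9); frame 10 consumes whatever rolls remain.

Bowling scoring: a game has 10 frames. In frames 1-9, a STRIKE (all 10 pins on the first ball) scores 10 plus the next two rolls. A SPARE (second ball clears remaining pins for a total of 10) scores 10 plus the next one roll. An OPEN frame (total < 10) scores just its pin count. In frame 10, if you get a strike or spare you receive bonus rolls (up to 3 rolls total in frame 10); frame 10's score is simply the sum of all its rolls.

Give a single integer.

Answer: 8

Derivation:
Frame 1: OPEN (1+7=8). Cumulative: 8
Frame 2: OPEN (6+3=9). Cumulative: 17
Frame 3: SPARE (3+7=10). 10 + next roll (9) = 19. Cumulative: 36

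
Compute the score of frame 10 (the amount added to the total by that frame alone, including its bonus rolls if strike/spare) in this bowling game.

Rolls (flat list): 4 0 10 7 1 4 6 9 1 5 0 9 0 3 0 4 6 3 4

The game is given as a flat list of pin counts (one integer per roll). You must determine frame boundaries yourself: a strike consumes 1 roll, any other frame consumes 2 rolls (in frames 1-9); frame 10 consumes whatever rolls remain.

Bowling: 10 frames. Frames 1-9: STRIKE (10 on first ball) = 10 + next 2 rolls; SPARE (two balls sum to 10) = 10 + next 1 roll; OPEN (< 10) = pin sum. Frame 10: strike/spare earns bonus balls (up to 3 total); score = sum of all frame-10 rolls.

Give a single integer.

Frame 1: OPEN (4+0=4). Cumulative: 4
Frame 2: STRIKE. 10 + next two rolls (7+1) = 18. Cumulative: 22
Frame 3: OPEN (7+1=8). Cumulative: 30
Frame 4: SPARE (4+6=10). 10 + next roll (9) = 19. Cumulative: 49
Frame 5: SPARE (9+1=10). 10 + next roll (5) = 15. Cumulative: 64
Frame 6: OPEN (5+0=5). Cumulative: 69
Frame 7: OPEN (9+0=9). Cumulative: 78
Frame 8: OPEN (3+0=3). Cumulative: 81
Frame 9: SPARE (4+6=10). 10 + next roll (3) = 13. Cumulative: 94
Frame 10: OPEN. Sum of all frame-10 rolls (3+4) = 7. Cumulative: 101

Answer: 7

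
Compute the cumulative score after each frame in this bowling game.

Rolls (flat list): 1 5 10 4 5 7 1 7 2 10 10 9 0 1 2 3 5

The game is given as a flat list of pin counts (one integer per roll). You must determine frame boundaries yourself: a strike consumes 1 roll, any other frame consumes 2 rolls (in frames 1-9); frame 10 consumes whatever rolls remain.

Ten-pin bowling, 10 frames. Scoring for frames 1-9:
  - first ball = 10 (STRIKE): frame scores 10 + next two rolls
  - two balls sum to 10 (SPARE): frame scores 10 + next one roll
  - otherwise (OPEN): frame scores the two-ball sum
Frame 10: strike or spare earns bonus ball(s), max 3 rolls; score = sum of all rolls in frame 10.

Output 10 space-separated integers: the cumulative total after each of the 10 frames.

Answer: 6 25 34 42 51 80 99 108 111 119

Derivation:
Frame 1: OPEN (1+5=6). Cumulative: 6
Frame 2: STRIKE. 10 + next two rolls (4+5) = 19. Cumulative: 25
Frame 3: OPEN (4+5=9). Cumulative: 34
Frame 4: OPEN (7+1=8). Cumulative: 42
Frame 5: OPEN (7+2=9). Cumulative: 51
Frame 6: STRIKE. 10 + next two rolls (10+9) = 29. Cumulative: 80
Frame 7: STRIKE. 10 + next two rolls (9+0) = 19. Cumulative: 99
Frame 8: OPEN (9+0=9). Cumulative: 108
Frame 9: OPEN (1+2=3). Cumulative: 111
Frame 10: OPEN. Sum of all frame-10 rolls (3+5) = 8. Cumulative: 119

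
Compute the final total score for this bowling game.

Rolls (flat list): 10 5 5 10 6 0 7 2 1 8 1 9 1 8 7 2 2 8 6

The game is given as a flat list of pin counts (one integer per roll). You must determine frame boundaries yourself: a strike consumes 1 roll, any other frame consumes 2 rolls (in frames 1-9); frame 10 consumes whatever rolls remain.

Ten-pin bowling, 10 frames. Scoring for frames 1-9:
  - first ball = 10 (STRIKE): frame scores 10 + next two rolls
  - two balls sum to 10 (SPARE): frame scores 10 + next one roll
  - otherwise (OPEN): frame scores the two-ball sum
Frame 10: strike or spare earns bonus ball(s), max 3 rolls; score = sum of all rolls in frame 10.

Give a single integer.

Frame 1: STRIKE. 10 + next two rolls (5+5) = 20. Cumulative: 20
Frame 2: SPARE (5+5=10). 10 + next roll (10) = 20. Cumulative: 40
Frame 3: STRIKE. 10 + next two rolls (6+0) = 16. Cumulative: 56
Frame 4: OPEN (6+0=6). Cumulative: 62
Frame 5: OPEN (7+2=9). Cumulative: 71
Frame 6: OPEN (1+8=9). Cumulative: 80
Frame 7: SPARE (1+9=10). 10 + next roll (1) = 11. Cumulative: 91
Frame 8: OPEN (1+8=9). Cumulative: 100
Frame 9: OPEN (7+2=9). Cumulative: 109
Frame 10: SPARE. Sum of all frame-10 rolls (2+8+6) = 16. Cumulative: 125

Answer: 125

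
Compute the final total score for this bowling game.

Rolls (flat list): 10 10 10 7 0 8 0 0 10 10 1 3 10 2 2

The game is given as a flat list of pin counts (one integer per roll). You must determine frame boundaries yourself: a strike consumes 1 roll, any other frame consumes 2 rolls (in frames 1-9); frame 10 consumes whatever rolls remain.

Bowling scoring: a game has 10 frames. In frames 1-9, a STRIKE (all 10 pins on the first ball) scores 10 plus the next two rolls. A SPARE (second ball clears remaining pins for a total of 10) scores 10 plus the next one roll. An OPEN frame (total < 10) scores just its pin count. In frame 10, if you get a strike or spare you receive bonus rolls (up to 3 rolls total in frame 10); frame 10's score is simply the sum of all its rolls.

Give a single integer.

Frame 1: STRIKE. 10 + next two rolls (10+10) = 30. Cumulative: 30
Frame 2: STRIKE. 10 + next two rolls (10+7) = 27. Cumulative: 57
Frame 3: STRIKE. 10 + next two rolls (7+0) = 17. Cumulative: 74
Frame 4: OPEN (7+0=7). Cumulative: 81
Frame 5: OPEN (8+0=8). Cumulative: 89
Frame 6: SPARE (0+10=10). 10 + next roll (10) = 20. Cumulative: 109
Frame 7: STRIKE. 10 + next two rolls (1+3) = 14. Cumulative: 123
Frame 8: OPEN (1+3=4). Cumulative: 127
Frame 9: STRIKE. 10 + next two rolls (2+2) = 14. Cumulative: 141
Frame 10: OPEN. Sum of all frame-10 rolls (2+2) = 4. Cumulative: 145

Answer: 145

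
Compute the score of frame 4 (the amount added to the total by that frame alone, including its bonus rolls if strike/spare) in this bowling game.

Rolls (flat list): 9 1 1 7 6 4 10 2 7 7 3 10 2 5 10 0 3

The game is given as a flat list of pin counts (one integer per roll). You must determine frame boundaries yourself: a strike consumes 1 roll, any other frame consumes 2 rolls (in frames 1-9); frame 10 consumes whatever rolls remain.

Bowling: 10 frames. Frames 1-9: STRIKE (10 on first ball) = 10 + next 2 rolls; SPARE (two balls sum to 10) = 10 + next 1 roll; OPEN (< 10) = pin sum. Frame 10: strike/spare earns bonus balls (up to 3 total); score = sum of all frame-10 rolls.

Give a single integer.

Answer: 19

Derivation:
Frame 1: SPARE (9+1=10). 10 + next roll (1) = 11. Cumulative: 11
Frame 2: OPEN (1+7=8). Cumulative: 19
Frame 3: SPARE (6+4=10). 10 + next roll (10) = 20. Cumulative: 39
Frame 4: STRIKE. 10 + next two rolls (2+7) = 19. Cumulative: 58
Frame 5: OPEN (2+7=9). Cumulative: 67
Frame 6: SPARE (7+3=10). 10 + next roll (10) = 20. Cumulative: 87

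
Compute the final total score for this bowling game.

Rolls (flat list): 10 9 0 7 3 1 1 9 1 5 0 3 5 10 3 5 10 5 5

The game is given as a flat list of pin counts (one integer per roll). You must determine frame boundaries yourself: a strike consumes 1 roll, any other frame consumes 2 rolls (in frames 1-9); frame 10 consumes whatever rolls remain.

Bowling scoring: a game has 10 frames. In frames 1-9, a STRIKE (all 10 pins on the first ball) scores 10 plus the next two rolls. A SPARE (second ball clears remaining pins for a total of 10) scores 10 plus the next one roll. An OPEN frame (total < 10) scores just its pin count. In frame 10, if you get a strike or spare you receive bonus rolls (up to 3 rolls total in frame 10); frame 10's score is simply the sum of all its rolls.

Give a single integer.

Frame 1: STRIKE. 10 + next two rolls (9+0) = 19. Cumulative: 19
Frame 2: OPEN (9+0=9). Cumulative: 28
Frame 3: SPARE (7+3=10). 10 + next roll (1) = 11. Cumulative: 39
Frame 4: OPEN (1+1=2). Cumulative: 41
Frame 5: SPARE (9+1=10). 10 + next roll (5) = 15. Cumulative: 56
Frame 6: OPEN (5+0=5). Cumulative: 61
Frame 7: OPEN (3+5=8). Cumulative: 69
Frame 8: STRIKE. 10 + next two rolls (3+5) = 18. Cumulative: 87
Frame 9: OPEN (3+5=8). Cumulative: 95
Frame 10: STRIKE. Sum of all frame-10 rolls (10+5+5) = 20. Cumulative: 115

Answer: 115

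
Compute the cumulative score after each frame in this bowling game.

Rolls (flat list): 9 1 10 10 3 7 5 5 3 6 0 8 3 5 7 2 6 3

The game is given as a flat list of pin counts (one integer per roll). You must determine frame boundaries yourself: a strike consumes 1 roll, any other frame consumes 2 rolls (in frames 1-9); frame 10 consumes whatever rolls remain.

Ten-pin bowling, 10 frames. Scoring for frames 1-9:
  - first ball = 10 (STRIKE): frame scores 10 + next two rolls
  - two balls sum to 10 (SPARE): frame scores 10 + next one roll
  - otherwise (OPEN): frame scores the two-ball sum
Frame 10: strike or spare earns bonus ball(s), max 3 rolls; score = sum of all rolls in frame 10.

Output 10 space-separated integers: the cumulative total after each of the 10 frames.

Frame 1: SPARE (9+1=10). 10 + next roll (10) = 20. Cumulative: 20
Frame 2: STRIKE. 10 + next two rolls (10+3) = 23. Cumulative: 43
Frame 3: STRIKE. 10 + next two rolls (3+7) = 20. Cumulative: 63
Frame 4: SPARE (3+7=10). 10 + next roll (5) = 15. Cumulative: 78
Frame 5: SPARE (5+5=10). 10 + next roll (3) = 13. Cumulative: 91
Frame 6: OPEN (3+6=9). Cumulative: 100
Frame 7: OPEN (0+8=8). Cumulative: 108
Frame 8: OPEN (3+5=8). Cumulative: 116
Frame 9: OPEN (7+2=9). Cumulative: 125
Frame 10: OPEN. Sum of all frame-10 rolls (6+3) = 9. Cumulative: 134

Answer: 20 43 63 78 91 100 108 116 125 134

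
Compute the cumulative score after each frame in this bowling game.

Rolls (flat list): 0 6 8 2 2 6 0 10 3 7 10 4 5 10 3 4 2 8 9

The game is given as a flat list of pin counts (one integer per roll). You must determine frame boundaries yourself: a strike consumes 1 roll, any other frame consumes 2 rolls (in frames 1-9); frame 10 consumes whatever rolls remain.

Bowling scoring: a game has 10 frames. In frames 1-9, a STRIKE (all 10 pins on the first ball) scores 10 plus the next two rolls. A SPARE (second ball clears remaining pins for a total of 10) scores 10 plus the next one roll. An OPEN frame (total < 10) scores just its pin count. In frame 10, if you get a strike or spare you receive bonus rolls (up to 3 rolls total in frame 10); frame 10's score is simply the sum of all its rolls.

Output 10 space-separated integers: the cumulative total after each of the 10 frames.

Answer: 6 18 26 39 59 78 87 104 111 130

Derivation:
Frame 1: OPEN (0+6=6). Cumulative: 6
Frame 2: SPARE (8+2=10). 10 + next roll (2) = 12. Cumulative: 18
Frame 3: OPEN (2+6=8). Cumulative: 26
Frame 4: SPARE (0+10=10). 10 + next roll (3) = 13. Cumulative: 39
Frame 5: SPARE (3+7=10). 10 + next roll (10) = 20. Cumulative: 59
Frame 6: STRIKE. 10 + next two rolls (4+5) = 19. Cumulative: 78
Frame 7: OPEN (4+5=9). Cumulative: 87
Frame 8: STRIKE. 10 + next two rolls (3+4) = 17. Cumulative: 104
Frame 9: OPEN (3+4=7). Cumulative: 111
Frame 10: SPARE. Sum of all frame-10 rolls (2+8+9) = 19. Cumulative: 130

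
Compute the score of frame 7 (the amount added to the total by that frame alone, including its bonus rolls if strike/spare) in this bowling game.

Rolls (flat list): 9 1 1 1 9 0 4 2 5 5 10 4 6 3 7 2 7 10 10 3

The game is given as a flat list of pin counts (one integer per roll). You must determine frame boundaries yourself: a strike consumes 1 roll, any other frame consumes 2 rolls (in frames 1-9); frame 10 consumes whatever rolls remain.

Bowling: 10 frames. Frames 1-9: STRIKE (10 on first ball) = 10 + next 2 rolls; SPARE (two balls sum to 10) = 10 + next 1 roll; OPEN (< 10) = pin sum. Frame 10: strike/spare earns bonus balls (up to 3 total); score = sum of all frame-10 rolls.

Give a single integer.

Answer: 13

Derivation:
Frame 1: SPARE (9+1=10). 10 + next roll (1) = 11. Cumulative: 11
Frame 2: OPEN (1+1=2). Cumulative: 13
Frame 3: OPEN (9+0=9). Cumulative: 22
Frame 4: OPEN (4+2=6). Cumulative: 28
Frame 5: SPARE (5+5=10). 10 + next roll (10) = 20. Cumulative: 48
Frame 6: STRIKE. 10 + next two rolls (4+6) = 20. Cumulative: 68
Frame 7: SPARE (4+6=10). 10 + next roll (3) = 13. Cumulative: 81
Frame 8: SPARE (3+7=10). 10 + next roll (2) = 12. Cumulative: 93
Frame 9: OPEN (2+7=9). Cumulative: 102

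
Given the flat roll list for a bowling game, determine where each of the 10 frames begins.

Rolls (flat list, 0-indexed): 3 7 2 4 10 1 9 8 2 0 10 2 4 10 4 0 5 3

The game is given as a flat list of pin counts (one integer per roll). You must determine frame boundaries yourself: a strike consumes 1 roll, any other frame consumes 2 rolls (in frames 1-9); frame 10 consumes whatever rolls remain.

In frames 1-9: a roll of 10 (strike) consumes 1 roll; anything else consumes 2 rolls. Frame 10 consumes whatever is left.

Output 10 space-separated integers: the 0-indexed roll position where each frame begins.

Frame 1 starts at roll index 0: rolls=3,7 (sum=10), consumes 2 rolls
Frame 2 starts at roll index 2: rolls=2,4 (sum=6), consumes 2 rolls
Frame 3 starts at roll index 4: roll=10 (strike), consumes 1 roll
Frame 4 starts at roll index 5: rolls=1,9 (sum=10), consumes 2 rolls
Frame 5 starts at roll index 7: rolls=8,2 (sum=10), consumes 2 rolls
Frame 6 starts at roll index 9: rolls=0,10 (sum=10), consumes 2 rolls
Frame 7 starts at roll index 11: rolls=2,4 (sum=6), consumes 2 rolls
Frame 8 starts at roll index 13: roll=10 (strike), consumes 1 roll
Frame 9 starts at roll index 14: rolls=4,0 (sum=4), consumes 2 rolls
Frame 10 starts at roll index 16: 2 remaining rolls

Answer: 0 2 4 5 7 9 11 13 14 16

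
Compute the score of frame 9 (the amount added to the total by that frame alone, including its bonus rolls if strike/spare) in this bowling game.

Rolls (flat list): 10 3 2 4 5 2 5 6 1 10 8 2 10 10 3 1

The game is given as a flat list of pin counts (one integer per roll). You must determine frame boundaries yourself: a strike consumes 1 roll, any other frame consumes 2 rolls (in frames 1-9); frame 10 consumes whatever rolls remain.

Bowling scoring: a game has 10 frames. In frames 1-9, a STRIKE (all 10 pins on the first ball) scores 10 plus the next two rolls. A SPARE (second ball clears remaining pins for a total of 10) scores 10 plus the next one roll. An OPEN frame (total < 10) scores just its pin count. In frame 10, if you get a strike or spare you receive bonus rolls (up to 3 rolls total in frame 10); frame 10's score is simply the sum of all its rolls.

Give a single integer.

Answer: 14

Derivation:
Frame 1: STRIKE. 10 + next two rolls (3+2) = 15. Cumulative: 15
Frame 2: OPEN (3+2=5). Cumulative: 20
Frame 3: OPEN (4+5=9). Cumulative: 29
Frame 4: OPEN (2+5=7). Cumulative: 36
Frame 5: OPEN (6+1=7). Cumulative: 43
Frame 6: STRIKE. 10 + next two rolls (8+2) = 20. Cumulative: 63
Frame 7: SPARE (8+2=10). 10 + next roll (10) = 20. Cumulative: 83
Frame 8: STRIKE. 10 + next two rolls (10+3) = 23. Cumulative: 106
Frame 9: STRIKE. 10 + next two rolls (3+1) = 14. Cumulative: 120
Frame 10: OPEN. Sum of all frame-10 rolls (3+1) = 4. Cumulative: 124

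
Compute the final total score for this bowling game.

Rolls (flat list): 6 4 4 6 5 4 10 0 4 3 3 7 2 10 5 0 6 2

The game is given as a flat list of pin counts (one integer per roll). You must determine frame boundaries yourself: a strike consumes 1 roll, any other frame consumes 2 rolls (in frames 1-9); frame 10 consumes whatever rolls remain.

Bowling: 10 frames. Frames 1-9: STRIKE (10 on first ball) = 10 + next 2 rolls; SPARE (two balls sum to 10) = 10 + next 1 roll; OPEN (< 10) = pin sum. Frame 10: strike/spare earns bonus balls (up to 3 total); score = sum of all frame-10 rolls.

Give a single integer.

Frame 1: SPARE (6+4=10). 10 + next roll (4) = 14. Cumulative: 14
Frame 2: SPARE (4+6=10). 10 + next roll (5) = 15. Cumulative: 29
Frame 3: OPEN (5+4=9). Cumulative: 38
Frame 4: STRIKE. 10 + next two rolls (0+4) = 14. Cumulative: 52
Frame 5: OPEN (0+4=4). Cumulative: 56
Frame 6: OPEN (3+3=6). Cumulative: 62
Frame 7: OPEN (7+2=9). Cumulative: 71
Frame 8: STRIKE. 10 + next two rolls (5+0) = 15. Cumulative: 86
Frame 9: OPEN (5+0=5). Cumulative: 91
Frame 10: OPEN. Sum of all frame-10 rolls (6+2) = 8. Cumulative: 99

Answer: 99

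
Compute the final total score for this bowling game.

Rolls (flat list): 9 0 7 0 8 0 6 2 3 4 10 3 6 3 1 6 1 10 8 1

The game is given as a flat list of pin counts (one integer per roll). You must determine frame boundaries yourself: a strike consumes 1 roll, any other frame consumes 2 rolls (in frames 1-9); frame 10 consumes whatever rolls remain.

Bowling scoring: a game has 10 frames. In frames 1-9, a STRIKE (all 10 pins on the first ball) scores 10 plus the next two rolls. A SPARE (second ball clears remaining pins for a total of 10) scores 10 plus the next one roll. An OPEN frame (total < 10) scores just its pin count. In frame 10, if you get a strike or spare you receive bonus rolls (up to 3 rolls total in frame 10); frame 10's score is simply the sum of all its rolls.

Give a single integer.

Frame 1: OPEN (9+0=9). Cumulative: 9
Frame 2: OPEN (7+0=7). Cumulative: 16
Frame 3: OPEN (8+0=8). Cumulative: 24
Frame 4: OPEN (6+2=8). Cumulative: 32
Frame 5: OPEN (3+4=7). Cumulative: 39
Frame 6: STRIKE. 10 + next two rolls (3+6) = 19. Cumulative: 58
Frame 7: OPEN (3+6=9). Cumulative: 67
Frame 8: OPEN (3+1=4). Cumulative: 71
Frame 9: OPEN (6+1=7). Cumulative: 78
Frame 10: STRIKE. Sum of all frame-10 rolls (10+8+1) = 19. Cumulative: 97

Answer: 97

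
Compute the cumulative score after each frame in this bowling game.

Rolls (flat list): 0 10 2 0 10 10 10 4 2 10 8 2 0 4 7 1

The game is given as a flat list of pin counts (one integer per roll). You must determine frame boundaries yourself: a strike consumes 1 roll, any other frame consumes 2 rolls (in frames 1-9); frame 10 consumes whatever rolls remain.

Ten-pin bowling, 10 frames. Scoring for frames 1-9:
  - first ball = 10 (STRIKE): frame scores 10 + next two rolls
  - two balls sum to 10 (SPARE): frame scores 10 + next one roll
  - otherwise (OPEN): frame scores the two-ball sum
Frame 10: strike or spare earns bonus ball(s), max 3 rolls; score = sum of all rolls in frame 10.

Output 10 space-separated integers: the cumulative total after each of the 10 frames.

Frame 1: SPARE (0+10=10). 10 + next roll (2) = 12. Cumulative: 12
Frame 2: OPEN (2+0=2). Cumulative: 14
Frame 3: STRIKE. 10 + next two rolls (10+10) = 30. Cumulative: 44
Frame 4: STRIKE. 10 + next two rolls (10+4) = 24. Cumulative: 68
Frame 5: STRIKE. 10 + next two rolls (4+2) = 16. Cumulative: 84
Frame 6: OPEN (4+2=6). Cumulative: 90
Frame 7: STRIKE. 10 + next two rolls (8+2) = 20. Cumulative: 110
Frame 8: SPARE (8+2=10). 10 + next roll (0) = 10. Cumulative: 120
Frame 9: OPEN (0+4=4). Cumulative: 124
Frame 10: OPEN. Sum of all frame-10 rolls (7+1) = 8. Cumulative: 132

Answer: 12 14 44 68 84 90 110 120 124 132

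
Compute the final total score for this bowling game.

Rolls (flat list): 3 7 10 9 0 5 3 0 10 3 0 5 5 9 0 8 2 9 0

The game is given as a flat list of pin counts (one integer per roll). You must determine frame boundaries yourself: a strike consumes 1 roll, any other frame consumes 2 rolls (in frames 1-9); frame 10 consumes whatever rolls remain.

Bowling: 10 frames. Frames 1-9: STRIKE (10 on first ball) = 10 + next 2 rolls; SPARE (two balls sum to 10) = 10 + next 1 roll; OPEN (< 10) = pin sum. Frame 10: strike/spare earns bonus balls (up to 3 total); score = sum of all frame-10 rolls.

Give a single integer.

Answer: 128

Derivation:
Frame 1: SPARE (3+7=10). 10 + next roll (10) = 20. Cumulative: 20
Frame 2: STRIKE. 10 + next two rolls (9+0) = 19. Cumulative: 39
Frame 3: OPEN (9+0=9). Cumulative: 48
Frame 4: OPEN (5+3=8). Cumulative: 56
Frame 5: SPARE (0+10=10). 10 + next roll (3) = 13. Cumulative: 69
Frame 6: OPEN (3+0=3). Cumulative: 72
Frame 7: SPARE (5+5=10). 10 + next roll (9) = 19. Cumulative: 91
Frame 8: OPEN (9+0=9). Cumulative: 100
Frame 9: SPARE (8+2=10). 10 + next roll (9) = 19. Cumulative: 119
Frame 10: OPEN. Sum of all frame-10 rolls (9+0) = 9. Cumulative: 128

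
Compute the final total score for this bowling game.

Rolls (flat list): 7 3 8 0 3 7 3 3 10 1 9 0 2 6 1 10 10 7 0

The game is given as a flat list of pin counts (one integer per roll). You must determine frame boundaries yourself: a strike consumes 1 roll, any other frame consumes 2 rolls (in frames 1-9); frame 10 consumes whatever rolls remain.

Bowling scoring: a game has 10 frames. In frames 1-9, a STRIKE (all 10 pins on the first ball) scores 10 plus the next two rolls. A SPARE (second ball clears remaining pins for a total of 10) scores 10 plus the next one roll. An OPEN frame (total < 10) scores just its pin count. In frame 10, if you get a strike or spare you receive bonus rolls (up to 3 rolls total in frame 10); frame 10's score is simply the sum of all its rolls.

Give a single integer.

Frame 1: SPARE (7+3=10). 10 + next roll (8) = 18. Cumulative: 18
Frame 2: OPEN (8+0=8). Cumulative: 26
Frame 3: SPARE (3+7=10). 10 + next roll (3) = 13. Cumulative: 39
Frame 4: OPEN (3+3=6). Cumulative: 45
Frame 5: STRIKE. 10 + next two rolls (1+9) = 20. Cumulative: 65
Frame 6: SPARE (1+9=10). 10 + next roll (0) = 10. Cumulative: 75
Frame 7: OPEN (0+2=2). Cumulative: 77
Frame 8: OPEN (6+1=7). Cumulative: 84
Frame 9: STRIKE. 10 + next two rolls (10+7) = 27. Cumulative: 111
Frame 10: STRIKE. Sum of all frame-10 rolls (10+7+0) = 17. Cumulative: 128

Answer: 128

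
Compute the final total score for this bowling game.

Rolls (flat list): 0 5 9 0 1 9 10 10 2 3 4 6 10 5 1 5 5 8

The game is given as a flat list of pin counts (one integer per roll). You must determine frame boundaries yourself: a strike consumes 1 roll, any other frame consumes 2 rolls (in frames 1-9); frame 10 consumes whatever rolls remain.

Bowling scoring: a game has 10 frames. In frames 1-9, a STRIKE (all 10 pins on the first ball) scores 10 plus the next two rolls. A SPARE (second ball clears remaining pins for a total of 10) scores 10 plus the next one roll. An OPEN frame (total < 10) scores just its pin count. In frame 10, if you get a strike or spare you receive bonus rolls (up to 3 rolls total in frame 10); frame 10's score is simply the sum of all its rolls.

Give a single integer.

Frame 1: OPEN (0+5=5). Cumulative: 5
Frame 2: OPEN (9+0=9). Cumulative: 14
Frame 3: SPARE (1+9=10). 10 + next roll (10) = 20. Cumulative: 34
Frame 4: STRIKE. 10 + next two rolls (10+2) = 22. Cumulative: 56
Frame 5: STRIKE. 10 + next two rolls (2+3) = 15. Cumulative: 71
Frame 6: OPEN (2+3=5). Cumulative: 76
Frame 7: SPARE (4+6=10). 10 + next roll (10) = 20. Cumulative: 96
Frame 8: STRIKE. 10 + next two rolls (5+1) = 16. Cumulative: 112
Frame 9: OPEN (5+1=6). Cumulative: 118
Frame 10: SPARE. Sum of all frame-10 rolls (5+5+8) = 18. Cumulative: 136

Answer: 136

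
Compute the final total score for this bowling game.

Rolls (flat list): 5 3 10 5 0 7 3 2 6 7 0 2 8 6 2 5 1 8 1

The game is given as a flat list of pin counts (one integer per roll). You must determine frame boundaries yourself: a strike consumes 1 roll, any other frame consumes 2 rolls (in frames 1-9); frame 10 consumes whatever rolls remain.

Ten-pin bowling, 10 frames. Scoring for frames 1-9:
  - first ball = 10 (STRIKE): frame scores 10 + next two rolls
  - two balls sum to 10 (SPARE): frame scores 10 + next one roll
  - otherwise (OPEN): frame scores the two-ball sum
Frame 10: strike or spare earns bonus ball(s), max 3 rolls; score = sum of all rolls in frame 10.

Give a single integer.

Answer: 94

Derivation:
Frame 1: OPEN (5+3=8). Cumulative: 8
Frame 2: STRIKE. 10 + next two rolls (5+0) = 15. Cumulative: 23
Frame 3: OPEN (5+0=5). Cumulative: 28
Frame 4: SPARE (7+3=10). 10 + next roll (2) = 12. Cumulative: 40
Frame 5: OPEN (2+6=8). Cumulative: 48
Frame 6: OPEN (7+0=7). Cumulative: 55
Frame 7: SPARE (2+8=10). 10 + next roll (6) = 16. Cumulative: 71
Frame 8: OPEN (6+2=8). Cumulative: 79
Frame 9: OPEN (5+1=6). Cumulative: 85
Frame 10: OPEN. Sum of all frame-10 rolls (8+1) = 9. Cumulative: 94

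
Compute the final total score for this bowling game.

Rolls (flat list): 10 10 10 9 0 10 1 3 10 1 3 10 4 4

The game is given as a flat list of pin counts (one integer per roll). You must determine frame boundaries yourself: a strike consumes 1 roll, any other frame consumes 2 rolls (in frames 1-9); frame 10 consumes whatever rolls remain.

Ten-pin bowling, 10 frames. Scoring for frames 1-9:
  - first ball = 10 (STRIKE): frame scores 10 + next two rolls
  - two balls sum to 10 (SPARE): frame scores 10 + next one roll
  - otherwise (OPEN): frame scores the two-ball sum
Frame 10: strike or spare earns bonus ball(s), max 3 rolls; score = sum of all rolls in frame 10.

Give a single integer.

Frame 1: STRIKE. 10 + next two rolls (10+10) = 30. Cumulative: 30
Frame 2: STRIKE. 10 + next two rolls (10+9) = 29. Cumulative: 59
Frame 3: STRIKE. 10 + next two rolls (9+0) = 19. Cumulative: 78
Frame 4: OPEN (9+0=9). Cumulative: 87
Frame 5: STRIKE. 10 + next two rolls (1+3) = 14. Cumulative: 101
Frame 6: OPEN (1+3=4). Cumulative: 105
Frame 7: STRIKE. 10 + next two rolls (1+3) = 14. Cumulative: 119
Frame 8: OPEN (1+3=4). Cumulative: 123
Frame 9: STRIKE. 10 + next two rolls (4+4) = 18. Cumulative: 141
Frame 10: OPEN. Sum of all frame-10 rolls (4+4) = 8. Cumulative: 149

Answer: 149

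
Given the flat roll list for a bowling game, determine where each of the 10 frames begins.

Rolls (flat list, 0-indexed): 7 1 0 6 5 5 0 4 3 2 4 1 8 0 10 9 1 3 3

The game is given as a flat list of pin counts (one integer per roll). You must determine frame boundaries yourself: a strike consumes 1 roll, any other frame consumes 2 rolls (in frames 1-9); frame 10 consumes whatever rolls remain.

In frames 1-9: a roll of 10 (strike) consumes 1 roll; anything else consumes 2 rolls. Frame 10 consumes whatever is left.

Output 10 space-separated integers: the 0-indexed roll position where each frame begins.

Frame 1 starts at roll index 0: rolls=7,1 (sum=8), consumes 2 rolls
Frame 2 starts at roll index 2: rolls=0,6 (sum=6), consumes 2 rolls
Frame 3 starts at roll index 4: rolls=5,5 (sum=10), consumes 2 rolls
Frame 4 starts at roll index 6: rolls=0,4 (sum=4), consumes 2 rolls
Frame 5 starts at roll index 8: rolls=3,2 (sum=5), consumes 2 rolls
Frame 6 starts at roll index 10: rolls=4,1 (sum=5), consumes 2 rolls
Frame 7 starts at roll index 12: rolls=8,0 (sum=8), consumes 2 rolls
Frame 8 starts at roll index 14: roll=10 (strike), consumes 1 roll
Frame 9 starts at roll index 15: rolls=9,1 (sum=10), consumes 2 rolls
Frame 10 starts at roll index 17: 2 remaining rolls

Answer: 0 2 4 6 8 10 12 14 15 17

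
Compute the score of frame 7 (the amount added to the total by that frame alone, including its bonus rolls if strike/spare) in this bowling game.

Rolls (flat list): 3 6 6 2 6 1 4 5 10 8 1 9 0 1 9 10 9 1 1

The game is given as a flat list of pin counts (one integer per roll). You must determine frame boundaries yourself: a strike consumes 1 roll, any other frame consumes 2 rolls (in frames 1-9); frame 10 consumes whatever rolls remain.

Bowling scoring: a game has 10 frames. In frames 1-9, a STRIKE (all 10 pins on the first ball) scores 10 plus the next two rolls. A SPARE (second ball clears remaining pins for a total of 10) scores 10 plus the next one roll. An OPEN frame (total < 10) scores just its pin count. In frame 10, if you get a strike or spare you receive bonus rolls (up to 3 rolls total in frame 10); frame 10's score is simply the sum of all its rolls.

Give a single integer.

Answer: 9

Derivation:
Frame 1: OPEN (3+6=9). Cumulative: 9
Frame 2: OPEN (6+2=8). Cumulative: 17
Frame 3: OPEN (6+1=7). Cumulative: 24
Frame 4: OPEN (4+5=9). Cumulative: 33
Frame 5: STRIKE. 10 + next two rolls (8+1) = 19. Cumulative: 52
Frame 6: OPEN (8+1=9). Cumulative: 61
Frame 7: OPEN (9+0=9). Cumulative: 70
Frame 8: SPARE (1+9=10). 10 + next roll (10) = 20. Cumulative: 90
Frame 9: STRIKE. 10 + next two rolls (9+1) = 20. Cumulative: 110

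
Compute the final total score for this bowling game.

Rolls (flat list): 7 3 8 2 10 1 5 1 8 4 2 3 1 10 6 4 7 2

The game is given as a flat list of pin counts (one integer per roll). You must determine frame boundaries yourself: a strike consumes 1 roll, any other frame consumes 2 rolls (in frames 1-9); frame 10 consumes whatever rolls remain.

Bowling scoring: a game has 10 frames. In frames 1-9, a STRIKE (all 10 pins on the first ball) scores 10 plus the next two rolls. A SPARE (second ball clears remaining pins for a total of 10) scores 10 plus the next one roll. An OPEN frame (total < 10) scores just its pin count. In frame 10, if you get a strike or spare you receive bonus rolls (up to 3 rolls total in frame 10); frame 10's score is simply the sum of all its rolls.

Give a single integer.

Answer: 125

Derivation:
Frame 1: SPARE (7+3=10). 10 + next roll (8) = 18. Cumulative: 18
Frame 2: SPARE (8+2=10). 10 + next roll (10) = 20. Cumulative: 38
Frame 3: STRIKE. 10 + next two rolls (1+5) = 16. Cumulative: 54
Frame 4: OPEN (1+5=6). Cumulative: 60
Frame 5: OPEN (1+8=9). Cumulative: 69
Frame 6: OPEN (4+2=6). Cumulative: 75
Frame 7: OPEN (3+1=4). Cumulative: 79
Frame 8: STRIKE. 10 + next two rolls (6+4) = 20. Cumulative: 99
Frame 9: SPARE (6+4=10). 10 + next roll (7) = 17. Cumulative: 116
Frame 10: OPEN. Sum of all frame-10 rolls (7+2) = 9. Cumulative: 125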